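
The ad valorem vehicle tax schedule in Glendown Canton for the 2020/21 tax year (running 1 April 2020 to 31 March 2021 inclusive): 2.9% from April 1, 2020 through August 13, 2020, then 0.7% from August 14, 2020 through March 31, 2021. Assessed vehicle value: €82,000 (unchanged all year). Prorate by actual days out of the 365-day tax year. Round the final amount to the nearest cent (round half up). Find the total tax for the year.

€1,241.23

April 1 – August 13, 2020: 135 days at 2.9% → €82,000 × 2.9% × 135/365 = €879.5342
August 14, 2020 – March 31, 2021: 230 days at 0.7% → €82,000 × 0.7% × 230/365 = €361.6986
Total = €1,241.2329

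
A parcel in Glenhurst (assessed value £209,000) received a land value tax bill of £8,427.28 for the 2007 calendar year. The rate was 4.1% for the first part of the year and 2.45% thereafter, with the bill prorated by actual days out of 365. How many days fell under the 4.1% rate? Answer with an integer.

350 days

Let d = days at the first rate; then 365 − d days at the second rate.
£209,000 × [4.1%·d + 2.45%·(365−d)] / 365 = £8,427.28
Solving gives d = 350, so the new rate took effect on 17 Dec 2007.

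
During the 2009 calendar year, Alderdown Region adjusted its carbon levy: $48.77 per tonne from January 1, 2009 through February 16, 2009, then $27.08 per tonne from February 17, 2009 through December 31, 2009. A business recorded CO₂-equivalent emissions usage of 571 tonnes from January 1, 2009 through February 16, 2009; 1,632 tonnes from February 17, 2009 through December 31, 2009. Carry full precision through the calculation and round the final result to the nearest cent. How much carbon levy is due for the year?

$72,042.23

January 1 – February 16, 2009: 571 tonnes at $48.77/tonne → $27,847.67
February 17 – December 31, 2009: 1,632 tonnes at $27.08/tonne → $44,194.56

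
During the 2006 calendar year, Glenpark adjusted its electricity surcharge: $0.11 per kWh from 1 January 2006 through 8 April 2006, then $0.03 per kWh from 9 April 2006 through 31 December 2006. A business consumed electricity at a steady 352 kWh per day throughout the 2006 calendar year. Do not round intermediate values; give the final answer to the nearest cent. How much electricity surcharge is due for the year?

$6614.08

1 January – 8 April 2006: 98 days × 352 kWh/day = 34,496 kWh at $0.11/kWh → $3794.56
9 April – 31 December 2006: 267 days × 352 kWh/day = 93,984 kWh at $0.03/kWh → $2819.52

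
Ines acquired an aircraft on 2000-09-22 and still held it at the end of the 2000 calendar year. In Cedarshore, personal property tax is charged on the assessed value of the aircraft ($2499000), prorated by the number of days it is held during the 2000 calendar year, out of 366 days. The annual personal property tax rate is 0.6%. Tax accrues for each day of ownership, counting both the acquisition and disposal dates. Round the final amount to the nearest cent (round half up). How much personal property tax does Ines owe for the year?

$4137.69

Days held (2000-09-22 to 2000-12-31): 101 out of 366
Tax = $2499000 × 0.6% × 101/366 = $4137.6885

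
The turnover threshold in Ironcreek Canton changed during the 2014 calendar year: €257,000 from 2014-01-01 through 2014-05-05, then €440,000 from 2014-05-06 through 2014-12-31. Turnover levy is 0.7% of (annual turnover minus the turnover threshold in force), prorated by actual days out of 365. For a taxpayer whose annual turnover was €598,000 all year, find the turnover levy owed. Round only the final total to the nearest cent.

2014-01-01 to 2014-05-05: 125 days, exemption €257,000 → (€598,000 − €257,000) × 0.7% × 125/365 = €817.4658
2014-05-06 to 2014-12-31: 240 days, exemption €440,000 → (€598,000 − €440,000) × 0.7% × 240/365 = €727.2329
Total = €1,544.6986

€1,544.70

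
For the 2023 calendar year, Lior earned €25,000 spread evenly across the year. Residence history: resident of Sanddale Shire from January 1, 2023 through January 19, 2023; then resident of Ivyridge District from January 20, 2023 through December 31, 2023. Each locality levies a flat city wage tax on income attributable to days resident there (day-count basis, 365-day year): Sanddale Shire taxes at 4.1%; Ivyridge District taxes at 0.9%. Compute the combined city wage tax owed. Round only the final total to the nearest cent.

€266.64

Sanddale Shire, January 1 – January 19, 2023: 19 days → €25,000 × 4.1% × 19/365 = €53.3562
Ivyridge District, January 20 – December 31, 2023: 346 days → €25,000 × 0.9% × 346/365 = €213.2877
Total = €266.6438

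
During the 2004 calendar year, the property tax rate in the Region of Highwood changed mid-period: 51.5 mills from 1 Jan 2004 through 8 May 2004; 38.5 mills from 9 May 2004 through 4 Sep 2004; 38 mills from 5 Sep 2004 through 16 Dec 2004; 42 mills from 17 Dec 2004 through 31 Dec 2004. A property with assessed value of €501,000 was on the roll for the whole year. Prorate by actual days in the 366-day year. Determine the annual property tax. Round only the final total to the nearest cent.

€21,585.43

1 Jan – 8 May 2004: 129 days at 51.5 mills → €501,000 × 5.15% × 129/366 = €9,093.9713
9 May – 4 Sep 2004: 119 days at 38.5 mills → €501,000 × 3.85% × 119/366 = €6,271.3975
5 Sep – 16 Dec 2004: 103 days at 38 mills → €501,000 × 3.8% × 103/366 = €5,357.6885
17 Dec – 31 Dec 2004: 15 days at 42 mills → €501,000 × 4.2% × 15/366 = €862.3770
Total = €21,585.4344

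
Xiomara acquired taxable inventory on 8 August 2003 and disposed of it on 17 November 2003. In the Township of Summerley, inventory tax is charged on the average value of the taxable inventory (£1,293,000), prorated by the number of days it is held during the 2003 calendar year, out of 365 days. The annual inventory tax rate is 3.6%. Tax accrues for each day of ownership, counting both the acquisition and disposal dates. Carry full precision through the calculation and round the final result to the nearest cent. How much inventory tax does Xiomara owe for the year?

£13,007.93

Days held (8 August – 17 November 2003): 102 out of 365
Tax = £1,293,000 × 3.6% × 102/365 = £13,007.9342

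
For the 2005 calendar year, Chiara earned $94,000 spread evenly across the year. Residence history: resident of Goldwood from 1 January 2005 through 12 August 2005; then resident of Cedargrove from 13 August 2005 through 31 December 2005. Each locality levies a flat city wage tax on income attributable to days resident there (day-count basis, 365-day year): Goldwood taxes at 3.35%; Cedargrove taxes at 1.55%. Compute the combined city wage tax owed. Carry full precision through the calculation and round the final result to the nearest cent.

Goldwood, 1 January – 12 August 2005: 224 days → $94,000 × 3.35% × 224/365 = $1,932.5370
Cedargrove, 13 August – 31 December 2005: 141 days → $94,000 × 1.55% × 141/365 = $562.8411
Total = $2,495.3781

$2,495.38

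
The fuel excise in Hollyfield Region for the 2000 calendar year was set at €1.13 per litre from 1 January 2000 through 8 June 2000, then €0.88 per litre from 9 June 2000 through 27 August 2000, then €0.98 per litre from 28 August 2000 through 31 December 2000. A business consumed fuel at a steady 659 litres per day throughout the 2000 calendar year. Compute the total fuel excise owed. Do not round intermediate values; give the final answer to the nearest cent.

1 January – 8 June 2000: 160 days × 659 litres/day = 105,440 litres at €1.13/litre → €119,147.20
9 June – 27 August 2000: 80 days × 659 litres/day = 52,720 litres at €0.88/litre → €46,393.60
28 August – 31 December 2000: 126 days × 659 litres/day = 83,034 litres at €0.98/litre → €81,373.32

€246,914.12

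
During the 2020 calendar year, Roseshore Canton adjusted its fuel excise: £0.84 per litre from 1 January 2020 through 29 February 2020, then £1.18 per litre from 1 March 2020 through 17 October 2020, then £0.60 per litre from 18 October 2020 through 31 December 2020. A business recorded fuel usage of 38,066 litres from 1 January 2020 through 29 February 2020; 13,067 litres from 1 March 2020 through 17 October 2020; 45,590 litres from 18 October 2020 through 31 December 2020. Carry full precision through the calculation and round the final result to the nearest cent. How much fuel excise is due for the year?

1 January – 29 February 2020: 38,066 litres at £0.84/litre → £31975.44
1 March – 17 October 2020: 13,067 litres at £1.18/litre → £15419.06
18 October – 31 December 2020: 45,590 litres at £0.60/litre → £27354.00

£74748.50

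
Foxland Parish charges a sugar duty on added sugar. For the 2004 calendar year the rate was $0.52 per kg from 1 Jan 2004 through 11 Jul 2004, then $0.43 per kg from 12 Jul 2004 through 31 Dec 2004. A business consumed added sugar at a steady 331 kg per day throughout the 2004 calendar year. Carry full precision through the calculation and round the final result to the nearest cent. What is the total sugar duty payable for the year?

$57842.25

1 Jan – 11 Jul 2004: 193 days × 331 kg/day = 63,883 kg at $0.52/kg → $33219.16
12 Jul – 31 Dec 2004: 173 days × 331 kg/day = 57,263 kg at $0.43/kg → $24623.09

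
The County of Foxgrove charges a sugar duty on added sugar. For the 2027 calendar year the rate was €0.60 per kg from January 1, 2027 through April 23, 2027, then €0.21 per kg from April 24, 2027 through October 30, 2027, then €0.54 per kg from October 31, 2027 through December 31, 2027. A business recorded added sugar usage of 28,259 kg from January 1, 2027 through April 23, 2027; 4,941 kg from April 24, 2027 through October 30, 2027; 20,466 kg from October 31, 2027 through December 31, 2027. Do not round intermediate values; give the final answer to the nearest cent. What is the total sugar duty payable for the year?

January 1 – April 23, 2027: 28,259 kg at €0.60/kg → €16955.40
April 24 – October 30, 2027: 4,941 kg at €0.21/kg → €1037.61
October 31 – December 31, 2027: 20,466 kg at €0.54/kg → €11051.64

€29044.65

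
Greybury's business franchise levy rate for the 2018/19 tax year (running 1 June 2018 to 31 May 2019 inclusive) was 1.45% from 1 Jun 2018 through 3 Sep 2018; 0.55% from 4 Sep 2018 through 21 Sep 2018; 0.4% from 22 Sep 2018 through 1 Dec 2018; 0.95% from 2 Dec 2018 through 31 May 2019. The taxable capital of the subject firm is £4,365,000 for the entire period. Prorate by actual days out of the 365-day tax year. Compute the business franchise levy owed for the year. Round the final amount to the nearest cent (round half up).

1 Jun – 3 Sep 2018: 95 days at 1.45% → £4,365,000 × 1.45% × 95/365 = £16,473.3904
4 Sep – 21 Sep 2018: 18 days at 0.55% → £4,365,000 × 0.55% × 18/365 = £1,183.9315
22 Sep – 1 Dec 2018: 71 days at 0.4% → £4,365,000 × 0.4% × 71/365 = £3,396.3288
2 Dec 2018 – 31 May 2019: 181 days at 0.95% → £4,365,000 × 0.95% × 181/365 = £20,563.3356
Total = £41,616.9863

£41,616.99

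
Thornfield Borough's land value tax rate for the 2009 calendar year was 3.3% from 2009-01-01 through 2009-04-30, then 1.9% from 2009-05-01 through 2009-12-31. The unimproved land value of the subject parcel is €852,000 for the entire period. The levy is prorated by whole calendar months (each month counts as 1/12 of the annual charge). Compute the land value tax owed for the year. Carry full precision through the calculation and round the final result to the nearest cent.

2009-01-01 to 2009-04-30: 4 months at 3.3% → €852,000 × 3.3% × 4/12 = €9,372.0000
2009-05-01 to 2009-12-31: 8 months at 1.9% → €852,000 × 1.9% × 8/12 = €10,792.0000
Total = €20,164.0000

€20,164.00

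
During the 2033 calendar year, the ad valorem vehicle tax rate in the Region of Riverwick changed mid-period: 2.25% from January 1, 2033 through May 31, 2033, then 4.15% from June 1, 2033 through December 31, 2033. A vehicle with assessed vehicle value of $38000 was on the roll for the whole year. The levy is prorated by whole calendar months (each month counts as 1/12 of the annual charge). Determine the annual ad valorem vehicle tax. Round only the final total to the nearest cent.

January 1 – May 31, 2033: 5 months at 2.25% → $38000 × 2.25% × 5/12 = $356.2500
June 1 – December 31, 2033: 7 months at 4.15% → $38000 × 4.15% × 7/12 = $919.9167
Total = $1276.1667

$1276.17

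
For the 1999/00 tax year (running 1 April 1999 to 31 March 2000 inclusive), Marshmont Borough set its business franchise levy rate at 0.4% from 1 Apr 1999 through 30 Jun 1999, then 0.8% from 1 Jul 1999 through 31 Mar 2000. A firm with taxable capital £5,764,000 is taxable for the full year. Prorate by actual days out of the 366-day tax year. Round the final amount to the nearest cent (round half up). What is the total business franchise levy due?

£40,379.50

1 Apr – 30 Jun 1999: 91 days at 0.4% → £5,764,000 × 0.4% × 91/366 = £5,732.5027
1 Jul 1999 – 31 Mar 2000: 275 days at 0.8% → £5,764,000 × 0.8% × 275/366 = £34,646.9945
Total = £40,379.4973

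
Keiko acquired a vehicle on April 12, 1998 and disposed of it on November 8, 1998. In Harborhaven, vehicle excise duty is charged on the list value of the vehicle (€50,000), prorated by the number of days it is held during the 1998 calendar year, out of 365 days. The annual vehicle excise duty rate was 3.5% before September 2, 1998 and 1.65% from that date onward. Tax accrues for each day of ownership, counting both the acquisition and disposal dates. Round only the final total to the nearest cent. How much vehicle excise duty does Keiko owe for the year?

€839.32

April 12 – September 1, 1998: 143 days at 3.5% → €50,000 × 3.5% × 143/365 = €685.6164
September 2 – November 8, 1998: 68 days at 1.65% → €50,000 × 1.65% × 68/365 = €153.6986
Total = €839.3151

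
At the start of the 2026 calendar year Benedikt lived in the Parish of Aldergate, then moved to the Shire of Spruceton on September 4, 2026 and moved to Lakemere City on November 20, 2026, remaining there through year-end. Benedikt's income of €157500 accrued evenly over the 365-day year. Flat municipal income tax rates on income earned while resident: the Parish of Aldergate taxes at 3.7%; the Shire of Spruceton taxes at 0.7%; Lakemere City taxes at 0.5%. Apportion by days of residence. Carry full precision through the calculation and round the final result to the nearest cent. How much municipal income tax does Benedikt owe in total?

€4250.77

The Parish of Aldergate, January 1 – September 3, 2026: 246 days → €157500 × 3.7% × 246/365 = €3927.5753
The Shire of Spruceton, September 4 – November 19, 2026: 77 days → €157500 × 0.7% × 77/365 = €232.5822
Lakemere City, November 20 – December 31, 2026: 42 days → €157500 × 0.5% × 42/365 = €90.6164
Total = €4250.7740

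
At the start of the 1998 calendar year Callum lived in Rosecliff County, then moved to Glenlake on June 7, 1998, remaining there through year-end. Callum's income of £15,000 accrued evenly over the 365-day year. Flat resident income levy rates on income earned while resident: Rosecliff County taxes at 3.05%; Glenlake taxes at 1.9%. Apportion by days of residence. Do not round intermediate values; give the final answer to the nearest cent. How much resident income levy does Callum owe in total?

£359.20

Rosecliff County, January 1 – June 6, 1998: 157 days → £15,000 × 3.05% × 157/365 = £196.7877
Glenlake, June 7 – December 31, 1998: 208 days → £15,000 × 1.9% × 208/365 = £162.4110
Total = £359.1986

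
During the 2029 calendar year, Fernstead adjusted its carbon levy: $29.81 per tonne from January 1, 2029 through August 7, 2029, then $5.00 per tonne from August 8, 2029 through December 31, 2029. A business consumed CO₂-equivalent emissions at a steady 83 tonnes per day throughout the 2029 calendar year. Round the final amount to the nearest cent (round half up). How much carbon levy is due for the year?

January 1 – August 7, 2029: 219 days × 83 tonnes/day = 18,177 tonnes at $29.81/tonne → $541,856.37
August 8 – December 31, 2029: 146 days × 83 tonnes/day = 12,118 tonnes at $5.00/tonne → $60,590.00

$602,446.37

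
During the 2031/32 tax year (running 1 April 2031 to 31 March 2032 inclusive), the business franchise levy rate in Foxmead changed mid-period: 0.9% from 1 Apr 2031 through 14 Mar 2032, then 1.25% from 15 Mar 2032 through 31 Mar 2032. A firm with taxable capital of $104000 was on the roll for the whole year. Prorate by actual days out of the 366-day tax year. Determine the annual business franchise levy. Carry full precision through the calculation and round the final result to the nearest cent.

$952.91

1 Apr 2031 – 14 Mar 2032: 349 days at 0.9% → $104000 × 0.9% × 349/366 = $892.5246
15 Mar – 31 Mar 2032: 17 days at 1.25% → $104000 × 1.25% × 17/366 = $60.3825
Total = $952.9071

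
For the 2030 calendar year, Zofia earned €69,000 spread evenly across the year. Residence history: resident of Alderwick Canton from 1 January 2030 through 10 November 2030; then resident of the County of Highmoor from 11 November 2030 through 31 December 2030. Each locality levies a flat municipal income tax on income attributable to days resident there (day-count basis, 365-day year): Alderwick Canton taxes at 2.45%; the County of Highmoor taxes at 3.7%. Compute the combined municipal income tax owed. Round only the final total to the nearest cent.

Alderwick Canton, 1 January – 10 November 2030: 314 days → €69,000 × 2.45% × 314/365 = €1,454.2932
The County of Highmoor, 11 November – 31 December 2030: 51 days → €69,000 × 3.7% × 51/365 = €356.7205
Total = €1,811.0137

€1,811.01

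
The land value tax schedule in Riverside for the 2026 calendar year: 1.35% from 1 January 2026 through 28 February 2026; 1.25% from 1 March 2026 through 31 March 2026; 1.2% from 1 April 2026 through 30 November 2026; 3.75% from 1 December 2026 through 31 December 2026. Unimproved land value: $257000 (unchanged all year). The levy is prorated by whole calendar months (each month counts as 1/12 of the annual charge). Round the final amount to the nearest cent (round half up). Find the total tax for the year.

1 January – 28 February 2026: 2 months at 1.35% → $257000 × 1.35% × 2/12 = $578.2500
1 March – 31 March 2026: 1 month at 1.25% → $257000 × 1.25% × 1/12 = $267.7083
1 April – 30 November 2026: 8 months at 1.2% → $257000 × 1.2% × 8/12 = $2056.0000
1 December – 31 December 2026: 1 month at 3.75% → $257000 × 3.75% × 1/12 = $803.1250
Total = $3705.0833

$3705.08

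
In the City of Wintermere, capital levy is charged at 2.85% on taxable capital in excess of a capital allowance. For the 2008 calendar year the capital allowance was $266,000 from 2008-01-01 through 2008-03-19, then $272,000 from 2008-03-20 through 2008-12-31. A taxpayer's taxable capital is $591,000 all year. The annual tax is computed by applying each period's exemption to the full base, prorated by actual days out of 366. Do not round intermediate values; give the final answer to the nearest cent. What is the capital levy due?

2008-01-01 to 2008-03-19: 79 days, exemption $266,000 → ($591,000 − $266,000) × 2.85% × 79/366 = $1,999.2828
2008-03-20 to 2008-12-31: 287 days, exemption $272,000 → ($591,000 − $272,000) × 2.85% × 287/366 = $7,129.1270
Total = $9,128.4098

$9,128.41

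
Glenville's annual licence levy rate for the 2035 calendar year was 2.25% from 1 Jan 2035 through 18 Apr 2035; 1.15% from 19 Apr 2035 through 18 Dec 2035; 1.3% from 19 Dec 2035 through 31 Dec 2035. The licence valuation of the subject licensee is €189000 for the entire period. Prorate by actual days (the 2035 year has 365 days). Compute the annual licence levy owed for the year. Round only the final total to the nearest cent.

€2798.75

1 Jan – 18 Apr 2035: 108 days at 2.25% → €189000 × 2.25% × 108/365 = €1258.2740
19 Apr – 18 Dec 2035: 244 days at 1.15% → €189000 × 1.15% × 244/365 = €1452.9699
19 Dec – 31 Dec 2035: 13 days at 1.3% → €189000 × 1.3% × 13/365 = €87.5096
Total = €2798.7534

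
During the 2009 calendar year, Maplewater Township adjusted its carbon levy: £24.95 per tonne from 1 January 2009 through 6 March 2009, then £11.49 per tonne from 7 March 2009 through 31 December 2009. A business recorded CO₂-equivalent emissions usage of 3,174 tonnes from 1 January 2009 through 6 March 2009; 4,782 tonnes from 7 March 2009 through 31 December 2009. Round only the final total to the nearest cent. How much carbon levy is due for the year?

1 January – 6 March 2009: 3,174 tonnes at £24.95/tonne → £79191.30
7 March – 31 December 2009: 4,782 tonnes at £11.49/tonne → £54945.18

£134136.48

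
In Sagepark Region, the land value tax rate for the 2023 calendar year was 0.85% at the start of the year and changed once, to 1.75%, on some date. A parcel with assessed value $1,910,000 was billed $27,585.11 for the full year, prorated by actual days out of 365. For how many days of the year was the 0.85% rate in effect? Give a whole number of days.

Let d = days at the first rate; then 365 − d days at the second rate.
$1,910,000 × [0.85%·d + 1.75%·(365−d)] / 365 = $27,585.11
Solving gives d = 124, so the new rate took effect on 5 May 2023.

124 days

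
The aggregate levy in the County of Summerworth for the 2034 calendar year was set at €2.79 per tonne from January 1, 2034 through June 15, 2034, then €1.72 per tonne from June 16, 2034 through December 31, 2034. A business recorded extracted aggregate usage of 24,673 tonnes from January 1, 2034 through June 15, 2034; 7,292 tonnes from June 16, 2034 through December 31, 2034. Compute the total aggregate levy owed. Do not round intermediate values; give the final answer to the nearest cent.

January 1 – June 15, 2034: 24,673 tonnes at €2.79/tonne → €68837.67
June 16 – December 31, 2034: 7,292 tonnes at €1.72/tonne → €12542.24

€81379.91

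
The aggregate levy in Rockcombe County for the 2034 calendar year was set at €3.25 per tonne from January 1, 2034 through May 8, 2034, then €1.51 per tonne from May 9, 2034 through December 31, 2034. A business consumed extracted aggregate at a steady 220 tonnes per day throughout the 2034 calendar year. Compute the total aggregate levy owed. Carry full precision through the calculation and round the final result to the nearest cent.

€170251.40

January 1 – May 8, 2034: 128 days × 220 tonnes/day = 28,160 tonnes at €3.25/tonne → €91520.00
May 9 – December 31, 2034: 237 days × 220 tonnes/day = 52,140 tonnes at €1.51/tonne → €78731.40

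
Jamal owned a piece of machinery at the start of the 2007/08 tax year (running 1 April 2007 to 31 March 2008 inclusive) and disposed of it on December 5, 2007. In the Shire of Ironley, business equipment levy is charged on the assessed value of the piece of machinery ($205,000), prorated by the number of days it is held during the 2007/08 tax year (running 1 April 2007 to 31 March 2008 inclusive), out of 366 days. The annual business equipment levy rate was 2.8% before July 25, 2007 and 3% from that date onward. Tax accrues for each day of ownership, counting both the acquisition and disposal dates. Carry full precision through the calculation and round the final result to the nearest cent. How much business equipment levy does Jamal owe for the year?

April 1 – July 24, 2007: 115 days at 2.8% → $205,000 × 2.8% × 115/366 = $1,803.5519
July 25 – December 5, 2007: 134 days at 3% → $205,000 × 3% × 134/366 = $2,251.6393
Total = $4,055.1913

$4,055.19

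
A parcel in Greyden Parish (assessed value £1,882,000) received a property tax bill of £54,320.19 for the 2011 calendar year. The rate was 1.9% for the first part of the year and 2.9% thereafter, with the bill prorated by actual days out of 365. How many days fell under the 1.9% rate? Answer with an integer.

5 days

Let d = days at the first rate; then 365 − d days at the second rate.
£1,882,000 × [1.9%·d + 2.9%·(365−d)] / 365 = £54,320.19
Solving gives d = 5, so the new rate took effect on 6 January 2011.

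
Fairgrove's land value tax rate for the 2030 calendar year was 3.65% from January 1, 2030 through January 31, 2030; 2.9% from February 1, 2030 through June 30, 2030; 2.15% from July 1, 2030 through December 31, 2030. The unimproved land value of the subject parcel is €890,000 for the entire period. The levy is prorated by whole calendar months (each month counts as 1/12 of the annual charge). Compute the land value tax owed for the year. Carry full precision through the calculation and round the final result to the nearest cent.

January 1 – January 31, 2030: 1 month at 3.65% → €890,000 × 3.65% × 1/12 = €2,707.0833
February 1 – June 30, 2030: 5 months at 2.9% → €890,000 × 2.9% × 5/12 = €10,754.1667
July 1 – December 31, 2030: 6 months at 2.15% → €890,000 × 2.15% × 6/12 = €9,567.5000
Total = €23,028.7500

€23,028.75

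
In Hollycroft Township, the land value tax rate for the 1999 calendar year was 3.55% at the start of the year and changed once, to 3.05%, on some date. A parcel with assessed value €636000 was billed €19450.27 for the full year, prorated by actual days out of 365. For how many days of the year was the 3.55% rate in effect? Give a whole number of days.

6 days

Let d = days at the first rate; then 365 − d days at the second rate.
€636000 × [3.55%·d + 3.05%·(365−d)] / 365 = €19450.27
Solving gives d = 6, so the new rate took effect on January 7, 1999.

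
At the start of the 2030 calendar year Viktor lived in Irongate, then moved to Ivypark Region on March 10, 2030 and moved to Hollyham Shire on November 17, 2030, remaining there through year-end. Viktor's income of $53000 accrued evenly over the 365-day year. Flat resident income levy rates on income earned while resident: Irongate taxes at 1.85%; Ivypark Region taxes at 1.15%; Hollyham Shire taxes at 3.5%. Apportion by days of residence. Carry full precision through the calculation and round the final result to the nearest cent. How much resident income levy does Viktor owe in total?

$832.17

Irongate, January 1 – March 9, 2030: 68 days → $53000 × 1.85% × 68/365 = $182.6685
Ivypark Region, March 10 – November 16, 2030: 252 days → $53000 × 1.15% × 252/365 = $420.8055
Hollyham Shire, November 17 – December 31, 2030: 45 days → $53000 × 3.5% × 45/365 = $228.6986
Total = $832.1726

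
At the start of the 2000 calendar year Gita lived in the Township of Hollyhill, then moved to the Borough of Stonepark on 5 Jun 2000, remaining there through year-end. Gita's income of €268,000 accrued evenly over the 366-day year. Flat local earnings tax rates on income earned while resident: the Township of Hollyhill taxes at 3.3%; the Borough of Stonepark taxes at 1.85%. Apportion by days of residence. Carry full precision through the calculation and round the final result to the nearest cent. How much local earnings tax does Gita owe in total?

€6,614.33

The Township of Hollyhill, 1 Jan – 4 Jun 2000: 156 days → €268,000 × 3.3% × 156/366 = €3,769.5738
The Borough of Stonepark, 5 Jun – 31 Dec 2000: 210 days → €268,000 × 1.85% × 210/366 = €2,844.7541
Total = €6,614.3279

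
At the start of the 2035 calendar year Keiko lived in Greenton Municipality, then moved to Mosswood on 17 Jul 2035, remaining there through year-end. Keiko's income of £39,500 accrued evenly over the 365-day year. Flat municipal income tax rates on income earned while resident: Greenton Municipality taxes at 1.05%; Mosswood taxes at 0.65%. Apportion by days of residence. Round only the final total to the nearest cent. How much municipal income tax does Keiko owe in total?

£342.03

Greenton Municipality, 1 Jan – 16 Jul 2035: 197 days → £39,500 × 1.05% × 197/365 = £223.8514
Mosswood, 17 Jul – 31 Dec 2035: 168 days → £39,500 × 0.65% × 168/365 = £118.1753
Total = £342.0267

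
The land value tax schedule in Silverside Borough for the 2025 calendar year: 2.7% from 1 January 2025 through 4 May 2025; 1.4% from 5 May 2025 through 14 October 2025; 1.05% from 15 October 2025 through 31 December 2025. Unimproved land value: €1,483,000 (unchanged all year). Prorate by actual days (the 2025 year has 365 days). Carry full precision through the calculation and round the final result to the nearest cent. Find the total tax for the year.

€26,202.38

1 January – 4 May 2025: 124 days at 2.7% → €1,483,000 × 2.7% × 124/365 = €13,602.9699
5 May – 14 October 2025: 163 days at 1.4% → €1,483,000 × 1.4% × 163/365 = €9,271.7973
15 October – 31 December 2025: 78 days at 1.05% → €1,483,000 × 1.05% × 78/365 = €3,327.6082
Total = €26,202.3753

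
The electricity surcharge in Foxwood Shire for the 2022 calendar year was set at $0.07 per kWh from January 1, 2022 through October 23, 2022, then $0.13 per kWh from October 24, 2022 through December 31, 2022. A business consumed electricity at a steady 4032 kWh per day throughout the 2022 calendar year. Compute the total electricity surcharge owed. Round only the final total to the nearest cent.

January 1 – October 23, 2022: 296 days × 4032 kWh/day = 1,193,472 kWh at $0.07/kWh → $83543.04
October 24 – December 31, 2022: 69 days × 4032 kWh/day = 278,208 kWh at $0.13/kWh → $36167.04

$119710.08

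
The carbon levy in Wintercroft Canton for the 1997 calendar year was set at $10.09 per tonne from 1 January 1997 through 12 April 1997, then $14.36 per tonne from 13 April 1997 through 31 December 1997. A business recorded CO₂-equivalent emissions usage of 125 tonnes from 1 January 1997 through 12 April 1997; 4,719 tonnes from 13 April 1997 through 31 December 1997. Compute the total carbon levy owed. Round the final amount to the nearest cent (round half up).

1 January – 12 April 1997: 125 tonnes at $10.09/tonne → $1,261.25
13 April – 31 December 1997: 4,719 tonnes at $14.36/tonne → $67,764.84

$69,026.09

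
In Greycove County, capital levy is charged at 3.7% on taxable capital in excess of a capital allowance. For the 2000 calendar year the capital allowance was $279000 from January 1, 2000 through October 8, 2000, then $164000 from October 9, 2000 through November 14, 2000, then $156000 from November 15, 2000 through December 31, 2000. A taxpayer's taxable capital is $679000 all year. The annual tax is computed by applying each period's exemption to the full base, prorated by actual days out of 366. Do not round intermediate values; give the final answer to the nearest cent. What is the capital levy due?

January 1 – October 8, 2000: 282 days, exemption $279000 → ($679000 − $279000) × 3.7% × 282/366 = $11403.2787
October 9 – November 14, 2000: 37 days, exemption $164000 → ($679000 − $164000) × 3.7% × 37/366 = $1926.3251
November 15 – December 31, 2000: 47 days, exemption $156000 → ($679000 − $156000) × 3.7% × 47/366 = $2484.9645
Total = $15814.5683

$15814.57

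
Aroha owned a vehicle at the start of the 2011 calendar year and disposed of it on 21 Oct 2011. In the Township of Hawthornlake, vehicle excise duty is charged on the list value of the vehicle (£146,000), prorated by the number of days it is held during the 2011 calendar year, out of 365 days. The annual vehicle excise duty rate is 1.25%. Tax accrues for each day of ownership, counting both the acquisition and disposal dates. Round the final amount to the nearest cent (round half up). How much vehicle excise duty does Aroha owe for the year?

£1,470.00

Days held (1 Jan – 21 Oct 2011): 294 out of 365
Tax = £146,000 × 1.25% × 294/365 = £1,470.0000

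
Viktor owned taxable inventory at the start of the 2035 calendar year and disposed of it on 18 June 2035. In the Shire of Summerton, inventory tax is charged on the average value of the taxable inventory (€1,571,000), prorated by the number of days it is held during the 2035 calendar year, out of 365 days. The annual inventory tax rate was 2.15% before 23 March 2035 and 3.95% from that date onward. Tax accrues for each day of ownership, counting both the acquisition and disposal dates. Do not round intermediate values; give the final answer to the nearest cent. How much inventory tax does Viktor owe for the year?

1 January – 22 March 2035: 81 days at 2.15% → €1,571,000 × 2.15% × 81/365 = €7,495.6068
23 March – 18 June 2035: 88 days at 3.95% → €1,571,000 × 3.95% × 88/365 = €14,961.0849
Total = €22,456.6918

€22,456.69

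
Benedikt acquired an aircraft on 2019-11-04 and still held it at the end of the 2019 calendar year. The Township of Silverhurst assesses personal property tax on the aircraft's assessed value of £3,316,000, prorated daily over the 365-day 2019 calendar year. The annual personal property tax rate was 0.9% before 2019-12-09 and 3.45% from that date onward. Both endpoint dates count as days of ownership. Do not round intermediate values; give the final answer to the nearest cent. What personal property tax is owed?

£10,070.65

2019-11-04 to 2019-12-08: 35 days at 0.9% → £3,316,000 × 0.9% × 35/365 = £2,861.7534
2019-12-09 to 2019-12-31: 23 days at 3.45% → £3,316,000 × 3.45% × 23/365 = £7,208.8932
Total = £10,070.6466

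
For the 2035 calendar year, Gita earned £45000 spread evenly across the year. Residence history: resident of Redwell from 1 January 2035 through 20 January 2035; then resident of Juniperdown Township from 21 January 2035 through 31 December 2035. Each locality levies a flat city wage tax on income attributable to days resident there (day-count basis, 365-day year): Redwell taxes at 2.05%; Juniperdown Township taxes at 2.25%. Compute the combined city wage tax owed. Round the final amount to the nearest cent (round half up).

£1007.57

Redwell, 1 January – 20 January 2035: 20 days → £45000 × 2.05% × 20/365 = £50.5479
Juniperdown Township, 21 January – 31 December 2035: 345 days → £45000 × 2.25% × 345/365 = £957.0205
Total = £1007.5685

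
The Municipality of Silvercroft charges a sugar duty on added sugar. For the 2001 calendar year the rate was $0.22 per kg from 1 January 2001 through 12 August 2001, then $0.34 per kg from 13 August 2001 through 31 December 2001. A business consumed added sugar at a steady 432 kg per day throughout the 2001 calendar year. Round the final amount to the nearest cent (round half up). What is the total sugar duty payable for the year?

1 January – 12 August 2001: 224 days × 432 kg/day = 96,768 kg at $0.22/kg → $21,288.96
13 August – 31 December 2001: 141 days × 432 kg/day = 60,912 kg at $0.34/kg → $20,710.08

$41,999.04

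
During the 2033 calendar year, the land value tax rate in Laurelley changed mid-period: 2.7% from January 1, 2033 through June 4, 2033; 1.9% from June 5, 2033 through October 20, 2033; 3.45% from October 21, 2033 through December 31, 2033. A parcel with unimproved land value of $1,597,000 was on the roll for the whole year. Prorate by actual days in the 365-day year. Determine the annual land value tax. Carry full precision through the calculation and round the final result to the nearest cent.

January 1 – June 4, 2033: 155 days at 2.7% → $1,597,000 × 2.7% × 155/365 = $18,310.8082
June 5 – October 20, 2033: 138 days at 1.9% → $1,597,000 × 1.9% × 138/365 = $11,472.1479
October 21 – December 31, 2033: 72 days at 3.45% → $1,597,000 × 3.45% × 72/365 = $10,868.3507
Total = $40,651.3068

$40,651.31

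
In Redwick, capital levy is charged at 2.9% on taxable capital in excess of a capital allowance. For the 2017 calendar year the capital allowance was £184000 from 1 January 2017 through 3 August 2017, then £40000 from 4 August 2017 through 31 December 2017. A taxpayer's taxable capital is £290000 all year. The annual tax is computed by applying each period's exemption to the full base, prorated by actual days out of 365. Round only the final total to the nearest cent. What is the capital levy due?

1 January – 3 August 2017: 215 days, exemption £184000 → (£290000 − £184000) × 2.9% × 215/365 = £1810.7123
4 August – 31 December 2017: 150 days, exemption £40000 → (£290000 − £40000) × 2.9% × 150/365 = £2979.4521
Total = £4790.1644

£4790.16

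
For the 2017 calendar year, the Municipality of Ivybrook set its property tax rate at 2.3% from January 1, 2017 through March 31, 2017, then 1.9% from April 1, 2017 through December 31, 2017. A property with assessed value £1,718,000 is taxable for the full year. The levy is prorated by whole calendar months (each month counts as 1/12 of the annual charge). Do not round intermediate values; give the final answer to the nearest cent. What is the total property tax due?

£34,360.00

January 1 – March 31, 2017: 3 months at 2.3% → £1,718,000 × 2.3% × 3/12 = £9,878.5000
April 1 – December 31, 2017: 9 months at 1.9% → £1,718,000 × 1.9% × 9/12 = £24,481.5000
Total = £34,360.0000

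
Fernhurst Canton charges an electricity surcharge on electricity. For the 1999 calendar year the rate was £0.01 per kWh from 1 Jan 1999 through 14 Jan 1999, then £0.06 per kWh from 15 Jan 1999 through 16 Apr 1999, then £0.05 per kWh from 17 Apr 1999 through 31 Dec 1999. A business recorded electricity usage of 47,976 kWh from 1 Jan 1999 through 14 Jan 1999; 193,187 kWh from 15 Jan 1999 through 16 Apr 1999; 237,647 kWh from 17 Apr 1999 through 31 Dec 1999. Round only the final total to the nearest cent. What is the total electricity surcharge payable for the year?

£23953.33

1 Jan – 14 Jan 1999: 47,976 kWh at £0.01/kWh → £479.76
15 Jan – 16 Apr 1999: 193,187 kWh at £0.06/kWh → £11591.22
17 Apr – 31 Dec 1999: 237,647 kWh at £0.05/kWh → £11882.35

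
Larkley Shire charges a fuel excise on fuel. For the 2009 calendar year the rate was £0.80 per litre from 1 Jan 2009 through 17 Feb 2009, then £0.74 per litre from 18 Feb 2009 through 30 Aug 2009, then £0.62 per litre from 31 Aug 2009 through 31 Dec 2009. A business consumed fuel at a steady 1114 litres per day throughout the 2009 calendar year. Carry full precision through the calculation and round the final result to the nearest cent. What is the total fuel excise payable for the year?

1 Jan – 17 Feb 2009: 48 days × 1114 litres/day = 53,472 litres at £0.80/litre → £42777.60
18 Feb – 30 Aug 2009: 194 days × 1114 litres/day = 216,116 litres at £0.74/litre → £159925.84
31 Aug – 31 Dec 2009: 123 days × 1114 litres/day = 137,022 litres at £0.62/litre → £84953.64

£287657.08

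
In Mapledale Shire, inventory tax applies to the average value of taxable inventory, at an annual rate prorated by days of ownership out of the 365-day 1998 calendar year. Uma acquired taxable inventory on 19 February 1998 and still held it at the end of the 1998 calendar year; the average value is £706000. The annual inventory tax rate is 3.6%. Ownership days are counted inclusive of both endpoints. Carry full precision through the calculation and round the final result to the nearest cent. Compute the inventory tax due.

£22003.99

Days held (19 February – 31 December 1998): 316 out of 365
Tax = £706000 × 3.6% × 316/365 = £22003.9890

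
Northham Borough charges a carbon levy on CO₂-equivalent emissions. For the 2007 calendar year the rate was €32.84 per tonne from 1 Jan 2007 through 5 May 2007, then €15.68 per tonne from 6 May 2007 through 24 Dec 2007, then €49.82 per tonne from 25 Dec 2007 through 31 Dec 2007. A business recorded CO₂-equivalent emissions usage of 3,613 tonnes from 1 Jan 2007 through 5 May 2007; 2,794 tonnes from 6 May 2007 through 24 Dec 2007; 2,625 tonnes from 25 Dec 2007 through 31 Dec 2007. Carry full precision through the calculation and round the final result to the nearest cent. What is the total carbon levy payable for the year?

1 Jan – 5 May 2007: 3,613 tonnes at €32.84/tonne → €118,650.92
6 May – 24 Dec 2007: 2,794 tonnes at €15.68/tonne → €43,809.92
25 Dec – 31 Dec 2007: 2,625 tonnes at €49.82/tonne → €130,777.50

€293,238.34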